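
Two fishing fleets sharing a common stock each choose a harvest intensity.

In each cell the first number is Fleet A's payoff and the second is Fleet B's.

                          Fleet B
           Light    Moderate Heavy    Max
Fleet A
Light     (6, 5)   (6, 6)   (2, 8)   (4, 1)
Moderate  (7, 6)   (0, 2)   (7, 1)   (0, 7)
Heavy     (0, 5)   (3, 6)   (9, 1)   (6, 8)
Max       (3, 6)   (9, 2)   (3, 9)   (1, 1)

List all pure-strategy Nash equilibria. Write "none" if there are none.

(Heavy, Max)

Fleet A against Light: payoffs 6, 7, 0, 3 → best response Moderate.
Fleet A against Moderate: payoffs 6, 0, 3, 9 → best response Max.
Fleet A against Heavy: payoffs 2, 7, 9, 3 → best response Heavy.
Fleet A against Max: payoffs 4, 0, 6, 1 → best response Heavy.
Fleet B against Light: payoffs 5, 6, 8, 1 → best response Heavy.
Fleet B against Moderate: payoffs 6, 2, 1, 7 → best response Max.
Fleet B against Heavy: payoffs 5, 6, 1, 8 → best response Max.
Fleet B against Max: payoffs 6, 2, 9, 1 → best response Heavy.
Mutual best responses: (Heavy, Max).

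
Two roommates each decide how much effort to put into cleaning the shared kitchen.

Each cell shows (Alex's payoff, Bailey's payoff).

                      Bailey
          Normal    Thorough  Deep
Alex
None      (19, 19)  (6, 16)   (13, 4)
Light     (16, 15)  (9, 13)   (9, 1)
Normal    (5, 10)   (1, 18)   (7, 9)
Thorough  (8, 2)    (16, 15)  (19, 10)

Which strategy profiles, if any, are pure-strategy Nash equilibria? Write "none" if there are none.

Alex against Normal: payoffs 19, 16, 5, 8 → best response None.
Alex against Thorough: payoffs 6, 9, 1, 16 → best response Thorough.
Alex against Deep: payoffs 13, 9, 7, 19 → best response Thorough.
Bailey against None: payoffs 19, 16, 4 → best response Normal.
Bailey against Light: payoffs 15, 13, 1 → best response Normal.
Bailey against Normal: payoffs 10, 18, 9 → best response Thorough.
Bailey against Thorough: payoffs 2, 15, 10 → best response Thorough.
Mutual best responses: (None, Normal); (Thorough, Thorough).

Pure-strategy Nash equilibria: (None, Normal), (Thorough, Thorough)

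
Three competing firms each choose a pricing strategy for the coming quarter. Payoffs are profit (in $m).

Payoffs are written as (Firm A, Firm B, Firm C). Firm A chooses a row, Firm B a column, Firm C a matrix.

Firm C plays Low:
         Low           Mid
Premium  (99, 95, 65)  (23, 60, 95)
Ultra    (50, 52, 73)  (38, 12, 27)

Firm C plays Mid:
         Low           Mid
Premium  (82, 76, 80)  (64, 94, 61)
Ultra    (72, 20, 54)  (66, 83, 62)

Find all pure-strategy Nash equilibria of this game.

For each strategy profile, look for a profitable unilateral deviation.
(Premium, Low, Low): Firm C can switch to Mid (65 → 80). Not NE.
(Premium, Low, Mid): Firm B can switch to Mid (76 → 94). Not NE.
(Premium, Mid, Low): Firm A can switch to Ultra (23 → 38). Not NE.
(Premium, Mid, Mid): Firm A can switch to Ultra (64 → 66). Not NE.
(Ultra, Low, Low): Firm A can switch to Premium (50 → 99). Not NE.
(Ultra, Low, Mid): Firm A can switch to Premium (72 → 82). Not NE.
(Ultra, Mid, Mid): Firm A gets 66, best alternative 64; Firm B gets 83, best alternative 20; Firm C gets 62, best alternative 27. No profitable deviation — NE.
(The remaining 1 profile has a profitable deviation by the same check.)

Pure NE: (Ultra, Mid, Mid)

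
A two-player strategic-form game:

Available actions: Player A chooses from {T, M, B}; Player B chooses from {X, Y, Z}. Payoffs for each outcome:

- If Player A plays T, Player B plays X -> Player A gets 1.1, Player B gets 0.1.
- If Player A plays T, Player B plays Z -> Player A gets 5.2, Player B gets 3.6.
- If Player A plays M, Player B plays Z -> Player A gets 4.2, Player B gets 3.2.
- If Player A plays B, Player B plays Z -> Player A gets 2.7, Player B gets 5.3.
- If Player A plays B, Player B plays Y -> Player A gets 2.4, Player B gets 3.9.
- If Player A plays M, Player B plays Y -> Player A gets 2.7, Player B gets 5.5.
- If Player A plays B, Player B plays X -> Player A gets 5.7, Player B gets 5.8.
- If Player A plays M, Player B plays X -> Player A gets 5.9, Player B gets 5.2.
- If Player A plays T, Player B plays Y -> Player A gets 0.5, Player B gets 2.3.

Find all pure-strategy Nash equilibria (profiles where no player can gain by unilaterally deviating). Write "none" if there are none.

Pure-strategy Nash equilibria: (T, Z), (M, Y)

Mark each player's best response to every combination of opponents' strategies; a profile where every player is best-responding is a pure Nash equilibrium.
Player A against X: payoffs 1.1, 5.9, 5.7 → best response M.
Player A against Y: payoffs 0.5, 2.7, 2.4 → best response M.
Player A against Z: payoffs 5.2, 4.2, 2.7 → best response T.
Player B against T: payoffs 0.1, 2.3, 3.6 → best response Z.
Player B against M: payoffs 5.2, 5.5, 3.2 → best response Y.
Player B against B: payoffs 5.8, 3.9, 5.3 → best response X.
Mutual best responses: (T, Z); (M, Y).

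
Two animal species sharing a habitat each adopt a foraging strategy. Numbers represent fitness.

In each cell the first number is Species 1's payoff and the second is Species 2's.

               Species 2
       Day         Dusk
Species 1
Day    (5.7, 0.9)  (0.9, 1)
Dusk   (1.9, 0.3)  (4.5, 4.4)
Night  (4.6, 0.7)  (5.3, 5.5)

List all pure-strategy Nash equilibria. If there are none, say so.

Species 1 against Day: payoffs 5.7, 1.9, 4.6 → best response Day.
Species 1 against Dusk: payoffs 0.9, 4.5, 5.3 → best response Night.
Species 2 against Day: payoffs 0.9, 1 → best response Dusk.
Species 2 against Dusk: payoffs 0.3, 4.4 → best response Dusk.
Species 2 against Night: payoffs 0.7, 5.5 → best response Dusk.
Mutual best responses: (Night, Dusk).

(Night, Dusk)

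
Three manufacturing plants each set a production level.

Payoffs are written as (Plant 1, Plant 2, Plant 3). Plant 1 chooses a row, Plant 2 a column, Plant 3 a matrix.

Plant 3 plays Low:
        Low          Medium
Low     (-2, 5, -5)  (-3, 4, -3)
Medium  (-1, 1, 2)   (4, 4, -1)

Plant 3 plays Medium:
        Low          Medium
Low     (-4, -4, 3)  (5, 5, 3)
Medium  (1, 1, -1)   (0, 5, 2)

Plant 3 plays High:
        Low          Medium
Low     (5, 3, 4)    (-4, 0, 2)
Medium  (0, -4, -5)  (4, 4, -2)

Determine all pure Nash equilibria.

(Low, Low, Low): Plant 1 can switch to Medium (-2 → -1). Not NE.
(Low, Low, Medium): Plant 1 can switch to Medium (-4 → 1). Not NE.
(Low, Low, High): Plant 1 gets 5, best alternative 0; Plant 2 gets 3, best alternative 0; Plant 3 gets 4, best alternative 3. No profitable deviation — NE.
(Low, Medium, Low): Plant 1 can switch to Medium (-3 → 4). Not NE.
(Low, Medium, Medium): Plant 1 gets 5, best alternative 0; Plant 2 gets 5, best alternative -4; Plant 3 gets 3, best alternative 2. No profitable deviation — NE.
(Low, Medium, High): Plant 1 can switch to Medium (-4 → 4). Not NE.
(Medium, Low, Low): Plant 2 can switch to Medium (1 → 4). Not NE.
(Medium, Low, Medium): Plant 2 can switch to Medium (1 → 5). Not NE.
(Medium, Low, High): Plant 1 can switch to Low (0 → 5). Not NE.
(Medium, Medium, Low): Plant 3 can switch to Medium (-1 → 2). Not NE.
(Medium, Medium, Medium): Plant 1 can switch to Low (0 → 5). Not NE.
(Medium, Medium, High): Plant 3 can switch to Low (-2 → -1). Not NE.

The pure Nash equilibria are (Low, Low, High); (Low, Medium, Medium).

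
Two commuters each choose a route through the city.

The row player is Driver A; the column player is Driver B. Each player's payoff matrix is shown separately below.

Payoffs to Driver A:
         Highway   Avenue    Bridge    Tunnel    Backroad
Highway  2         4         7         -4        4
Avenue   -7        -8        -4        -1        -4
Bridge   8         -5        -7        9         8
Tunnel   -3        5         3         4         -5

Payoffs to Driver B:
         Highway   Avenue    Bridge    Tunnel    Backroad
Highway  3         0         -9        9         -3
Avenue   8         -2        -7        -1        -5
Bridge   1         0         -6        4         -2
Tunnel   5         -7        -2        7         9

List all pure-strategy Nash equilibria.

The unique pure-strategy Nash equilibrium is (Bridge, Tunnel).

(Highway, Highway): Driver A can switch to Bridge (2 → 8). Not NE.
(Highway, Avenue): Driver A can switch to Tunnel (4 → 5). Not NE.
(Highway, Bridge): Driver B can switch to Highway (-9 → 3). Not NE.
(Highway, Tunnel): Driver A can switch to Avenue (-4 → -1). Not NE.
(Highway, Backroad): Driver A can switch to Bridge (4 → 8). Not NE.
(Avenue, Highway): Driver A can switch to Highway (-7 → 2). Not NE.
(Avenue, Avenue): Driver A can switch to Highway (-8 → 4). Not NE.
(Avenue, Bridge): Driver A can switch to Highway (-4 → 7). Not NE.
(Bridge, Tunnel): Driver A gets 9, best alternative 4; Driver B gets 4, best alternative 1. No profitable deviation — NE.
(The remaining 11 profiles each have a profitable deviation by the same check.)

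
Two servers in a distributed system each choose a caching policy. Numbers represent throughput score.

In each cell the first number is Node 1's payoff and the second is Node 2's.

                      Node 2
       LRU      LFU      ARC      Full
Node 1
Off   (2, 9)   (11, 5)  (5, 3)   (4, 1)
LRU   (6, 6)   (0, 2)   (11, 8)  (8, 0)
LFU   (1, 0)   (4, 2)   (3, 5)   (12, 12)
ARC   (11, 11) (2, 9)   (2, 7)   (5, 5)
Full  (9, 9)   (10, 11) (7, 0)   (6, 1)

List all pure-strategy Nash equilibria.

(LRU, ARC); (LFU, Full); (ARC, LRU)

(Off, LRU): Node 1 can switch to LRU (2 → 6). Not NE.
(Off, LFU): Node 2 can switch to LRU (5 → 9). Not NE.
(Off, ARC): Node 1 can switch to LRU (5 → 11). Not NE.
(Off, Full): Node 1 can switch to LRU (4 → 8). Not NE.
(LRU, LRU): Node 1 can switch to ARC (6 → 11). Not NE.
(LRU, LFU): Node 1 can switch to Off (0 → 11). Not NE.
(LRU, ARC): Node 1 gets 11, best alternative 7; Node 2 gets 8, best alternative 6. No profitable deviation — NE.
(LRU, Full): Node 1 can switch to LFU (8 → 12). Not NE.
(LFU, LRU): Node 1 can switch to Off (1 → 2). Not NE.
(LFU, Full): Node 1 gets 12, best alternative 8; Node 2 gets 12, best alternative 5. No profitable deviation — NE.
(ARC, LRU): Node 1 gets 11, best alternative 9; Node 2 gets 11, best alternative 9. No profitable deviation — NE.
(The remaining 9 profiles each have a profitable deviation by the same check.)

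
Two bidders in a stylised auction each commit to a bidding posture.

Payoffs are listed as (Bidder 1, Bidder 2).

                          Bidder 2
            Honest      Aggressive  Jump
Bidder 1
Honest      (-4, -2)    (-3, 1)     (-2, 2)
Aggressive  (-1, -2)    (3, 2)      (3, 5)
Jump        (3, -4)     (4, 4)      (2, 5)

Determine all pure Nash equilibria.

Check each profile: it is a Nash equilibrium iff no player can strictly gain by switching unilaterally.
(Honest, Honest): Bidder 1 can switch to Aggressive (-4 → -1). Not NE.
(Honest, Aggressive): Bidder 1 can switch to Aggressive (-3 → 3). Not NE.
(Honest, Jump): Bidder 1 can switch to Aggressive (-2 → 3). Not NE.
(Aggressive, Honest): Bidder 1 can switch to Jump (-1 → 3). Not NE.
(Aggressive, Aggressive): Bidder 1 can switch to Jump (3 → 4). Not NE.
(Aggressive, Jump): Bidder 1 gets 3, best alternative 2; Bidder 2 gets 5, best alternative 2. No profitable deviation — NE.
(Jump, Honest): Bidder 2 can switch to Aggressive (-4 → 4). Not NE.
(The remaining 2 profiles each have a profitable deviation by the same check.)

The unique pure-strategy Nash equilibrium is (Aggressive, Jump).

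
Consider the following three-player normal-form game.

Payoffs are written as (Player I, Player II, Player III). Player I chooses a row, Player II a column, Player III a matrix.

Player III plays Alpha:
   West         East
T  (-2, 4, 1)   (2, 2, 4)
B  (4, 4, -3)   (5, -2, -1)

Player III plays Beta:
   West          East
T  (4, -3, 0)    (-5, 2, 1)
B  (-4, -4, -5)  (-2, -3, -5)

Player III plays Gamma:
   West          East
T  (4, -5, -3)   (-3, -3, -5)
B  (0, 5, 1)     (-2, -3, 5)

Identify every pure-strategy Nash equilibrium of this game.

There is no pure-strategy Nash equilibrium.

(T, West, Alpha): Player I can switch to B (-2 → 4). Not NE.
(T, West, Beta): Player II can switch to East (-3 → 2). Not NE.
(T, West, Gamma): Player II can switch to East (-5 → -3). Not NE.
(T, East, Alpha): Player I can switch to B (2 → 5). Not NE.
(T, East, Beta): Player I can switch to B (-5 → -2). Not NE.
(T, East, Gamma): Player I can switch to B (-3 → -2). Not NE.
(The remaining 6 profiles each have a profitable deviation by the same check.)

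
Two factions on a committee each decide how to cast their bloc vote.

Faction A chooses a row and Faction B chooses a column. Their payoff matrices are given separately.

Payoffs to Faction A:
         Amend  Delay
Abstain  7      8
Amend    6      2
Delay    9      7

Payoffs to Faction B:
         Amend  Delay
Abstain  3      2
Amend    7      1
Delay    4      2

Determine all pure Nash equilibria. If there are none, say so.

Faction A against Amend: payoffs 7, 6, 9 → best response Delay.
Faction A against Delay: payoffs 8, 2, 7 → best response Abstain.
Faction B against Abstain: payoffs 3, 2 → best response Amend.
Faction B against Amend: payoffs 7, 1 → best response Amend.
Faction B against Delay: payoffs 4, 2 → best response Amend.
Mutual best responses: (Delay, Amend).

(Delay, Amend)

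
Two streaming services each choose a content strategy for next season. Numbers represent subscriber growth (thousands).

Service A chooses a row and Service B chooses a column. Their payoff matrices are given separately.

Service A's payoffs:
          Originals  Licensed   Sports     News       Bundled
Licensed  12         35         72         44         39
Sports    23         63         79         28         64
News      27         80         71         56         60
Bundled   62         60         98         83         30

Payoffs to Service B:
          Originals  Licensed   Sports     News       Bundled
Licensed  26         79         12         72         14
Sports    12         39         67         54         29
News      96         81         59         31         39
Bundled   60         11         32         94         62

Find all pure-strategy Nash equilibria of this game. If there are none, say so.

Mark each player's best response to every combination of opponents' strategies; a profile where every player is best-responding is a pure Nash equilibrium.
Service A against Originals: payoffs 12, 23, 27, 62 → best response Bundled.
Service A against Licensed: payoffs 35, 63, 80, 60 → best response News.
Service A against Sports: payoffs 72, 79, 71, 98 → best response Bundled.
Service A against News: payoffs 44, 28, 56, 83 → best response Bundled.
Service A against Bundled: payoffs 39, 64, 60, 30 → best response Sports.
Service B against Licensed: payoffs 26, 79, 12, 72, 14 → best response Licensed.
Service B against Sports: payoffs 12, 39, 67, 54, 29 → best response Sports.
Service B against News: payoffs 96, 81, 59, 31, 39 → best response Originals.
Service B against Bundled: payoffs 60, 11, 32, 94, 62 → best response News.
Mutual best responses: (Bundled, News).

The unique pure-strategy Nash equilibrium is (Bundled, News).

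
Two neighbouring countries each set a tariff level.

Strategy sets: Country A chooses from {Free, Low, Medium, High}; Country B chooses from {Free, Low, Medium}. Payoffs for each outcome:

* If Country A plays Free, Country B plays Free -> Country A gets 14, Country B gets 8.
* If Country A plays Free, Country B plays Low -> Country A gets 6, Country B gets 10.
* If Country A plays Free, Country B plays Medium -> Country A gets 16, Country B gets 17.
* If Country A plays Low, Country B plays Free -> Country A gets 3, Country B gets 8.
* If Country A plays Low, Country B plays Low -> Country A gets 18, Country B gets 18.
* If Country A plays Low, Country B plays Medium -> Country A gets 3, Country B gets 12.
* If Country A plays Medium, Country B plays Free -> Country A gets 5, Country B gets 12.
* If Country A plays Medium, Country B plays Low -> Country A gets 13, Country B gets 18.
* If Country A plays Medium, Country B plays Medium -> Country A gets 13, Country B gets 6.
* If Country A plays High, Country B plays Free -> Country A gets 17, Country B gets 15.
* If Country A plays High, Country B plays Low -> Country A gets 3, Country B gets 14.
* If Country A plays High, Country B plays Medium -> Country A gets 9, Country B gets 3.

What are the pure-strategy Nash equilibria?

The pure Nash equilibria are (Free, Medium), (Low, Low), (High, Free).

(Free, Free): Country A can switch to High (14 → 17). Not NE.
(Free, Low): Country A can switch to Low (6 → 18). Not NE.
(Free, Medium): Country A gets 16, best alternative 13; Country B gets 17, best alternative 10. No profitable deviation — NE.
(Low, Free): Country A can switch to Free (3 → 14). Not NE.
(Low, Low): Country A gets 18, best alternative 13; Country B gets 18, best alternative 12. No profitable deviation — NE.
(Low, Medium): Country A can switch to Free (3 → 16). Not NE.
(Medium, Free): Country A can switch to Free (5 → 14). Not NE.
(Medium, Low): Country A can switch to Low (13 → 18). Not NE.
(High, Free): Country A gets 17, best alternative 14; Country B gets 15, best alternative 14. No profitable deviation — NE.
(The remaining 3 profiles each have a profitable deviation by the same check.)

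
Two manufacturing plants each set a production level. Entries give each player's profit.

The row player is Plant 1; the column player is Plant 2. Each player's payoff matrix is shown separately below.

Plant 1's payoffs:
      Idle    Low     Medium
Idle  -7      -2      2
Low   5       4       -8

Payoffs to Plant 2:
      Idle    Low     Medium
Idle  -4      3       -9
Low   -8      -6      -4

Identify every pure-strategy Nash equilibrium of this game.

There is no pure-strategy Nash equilibrium.

Plant 1 against Idle: payoffs -7, 5 → best response Low.
Plant 1 against Low: payoffs -2, 4 → best response Low.
Plant 1 against Medium: payoffs 2, -8 → best response Idle.
Plant 2 against Idle: payoffs -4, 3, -9 → best response Low.
Plant 2 against Low: payoffs -8, -6, -4 → best response Medium.
No profile is a mutual best response for all players.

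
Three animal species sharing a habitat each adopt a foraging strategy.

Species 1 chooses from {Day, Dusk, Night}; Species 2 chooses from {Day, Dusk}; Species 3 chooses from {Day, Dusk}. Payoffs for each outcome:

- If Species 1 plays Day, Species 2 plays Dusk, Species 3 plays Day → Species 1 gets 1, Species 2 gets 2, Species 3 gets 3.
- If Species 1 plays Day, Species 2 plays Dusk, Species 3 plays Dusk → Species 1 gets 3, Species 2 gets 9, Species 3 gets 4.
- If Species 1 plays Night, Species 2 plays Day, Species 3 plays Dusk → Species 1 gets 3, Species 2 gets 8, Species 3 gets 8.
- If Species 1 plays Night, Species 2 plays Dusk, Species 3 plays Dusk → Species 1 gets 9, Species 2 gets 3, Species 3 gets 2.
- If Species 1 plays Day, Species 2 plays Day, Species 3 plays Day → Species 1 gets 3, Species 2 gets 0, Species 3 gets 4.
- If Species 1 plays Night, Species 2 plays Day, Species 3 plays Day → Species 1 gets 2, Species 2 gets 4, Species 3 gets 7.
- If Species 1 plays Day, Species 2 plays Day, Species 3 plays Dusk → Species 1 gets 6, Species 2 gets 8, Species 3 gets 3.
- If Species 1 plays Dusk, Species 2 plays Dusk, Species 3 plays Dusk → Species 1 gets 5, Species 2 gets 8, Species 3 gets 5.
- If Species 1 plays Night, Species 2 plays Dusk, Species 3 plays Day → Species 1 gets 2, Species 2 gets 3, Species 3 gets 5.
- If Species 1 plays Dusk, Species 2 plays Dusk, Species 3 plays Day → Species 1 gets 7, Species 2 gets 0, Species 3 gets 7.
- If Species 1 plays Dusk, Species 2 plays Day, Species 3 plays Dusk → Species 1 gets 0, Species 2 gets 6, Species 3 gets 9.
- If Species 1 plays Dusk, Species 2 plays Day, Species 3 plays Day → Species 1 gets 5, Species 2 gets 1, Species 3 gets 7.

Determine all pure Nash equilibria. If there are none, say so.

none

(Day, Day, Day): Species 1 can switch to Dusk (3 → 5). Not NE.
(Day, Day, Dusk): Species 2 can switch to Dusk (8 → 9). Not NE.
(Day, Dusk, Day): Species 1 can switch to Dusk (1 → 7). Not NE.
(Day, Dusk, Dusk): Species 1 can switch to Dusk (3 → 5). Not NE.
(Dusk, Day, Day): Species 3 can switch to Dusk (7 → 9). Not NE.
(Dusk, Day, Dusk): Species 1 can switch to Day (0 → 6). Not NE.
(The remaining 6 profiles each have a profitable deviation by the same check.)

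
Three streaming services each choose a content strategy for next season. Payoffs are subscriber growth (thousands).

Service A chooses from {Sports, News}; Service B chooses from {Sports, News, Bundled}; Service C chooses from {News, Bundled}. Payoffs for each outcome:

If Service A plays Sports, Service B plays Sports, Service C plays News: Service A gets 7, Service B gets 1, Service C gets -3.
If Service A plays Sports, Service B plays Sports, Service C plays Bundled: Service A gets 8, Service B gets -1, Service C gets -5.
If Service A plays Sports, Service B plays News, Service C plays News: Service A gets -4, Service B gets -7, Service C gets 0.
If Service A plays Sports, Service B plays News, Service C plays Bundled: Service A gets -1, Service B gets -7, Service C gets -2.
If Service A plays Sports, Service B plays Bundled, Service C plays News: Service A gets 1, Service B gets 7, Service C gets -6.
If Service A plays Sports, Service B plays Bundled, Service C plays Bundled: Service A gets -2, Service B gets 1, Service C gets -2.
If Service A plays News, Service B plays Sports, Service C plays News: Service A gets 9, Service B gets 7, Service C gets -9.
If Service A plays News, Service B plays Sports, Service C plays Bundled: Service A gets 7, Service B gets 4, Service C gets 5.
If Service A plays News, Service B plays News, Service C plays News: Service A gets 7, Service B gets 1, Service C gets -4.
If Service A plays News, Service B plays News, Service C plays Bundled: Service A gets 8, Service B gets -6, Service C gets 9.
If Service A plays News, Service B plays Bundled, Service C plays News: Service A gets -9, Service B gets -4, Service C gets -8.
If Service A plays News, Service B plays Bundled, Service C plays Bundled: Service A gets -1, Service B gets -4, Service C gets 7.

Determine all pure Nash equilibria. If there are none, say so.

Service A against (Sports, News): payoffs 7, 9 → best response News.
Service A against (Sports, Bundled): payoffs 8, 7 → best response Sports.
Service A against (News, News): payoffs -4, 7 → best response News.
Service A against (News, Bundled): payoffs -1, 8 → best response News.
Service A against (Bundled, News): payoffs 1, -9 → best response Sports.
Service A against (Bundled, Bundled): payoffs -2, -1 → best response News.
Service B against (Sports, News): payoffs 1, -7, 7 → best response Bundled.
Service B against (Sports, Bundled): payoffs -1, -7, 1 → best response Bundled.
Service B against (News, News): payoffs 7, 1, -4 → best response Sports.
Service B against (News, Bundled): payoffs 4, -6, -4 → best response Sports.
Service C against (Sports, Sports): payoffs -3, -5 → best response News.
Service C against (Sports, News): payoffs 0, -2 → best response News.
Service C against (Sports, Bundled): payoffs -6, -2 → best response Bundled.
Service C against (News, Sports): payoffs -9, 5 → best response Bundled.
Service C against (News, News): payoffs -4, 9 → best response Bundled.
Service C against (News, Bundled): payoffs -8, 7 → best response Bundled.
No profile is a mutual best response for all players.

There is no pure-strategy Nash equilibrium.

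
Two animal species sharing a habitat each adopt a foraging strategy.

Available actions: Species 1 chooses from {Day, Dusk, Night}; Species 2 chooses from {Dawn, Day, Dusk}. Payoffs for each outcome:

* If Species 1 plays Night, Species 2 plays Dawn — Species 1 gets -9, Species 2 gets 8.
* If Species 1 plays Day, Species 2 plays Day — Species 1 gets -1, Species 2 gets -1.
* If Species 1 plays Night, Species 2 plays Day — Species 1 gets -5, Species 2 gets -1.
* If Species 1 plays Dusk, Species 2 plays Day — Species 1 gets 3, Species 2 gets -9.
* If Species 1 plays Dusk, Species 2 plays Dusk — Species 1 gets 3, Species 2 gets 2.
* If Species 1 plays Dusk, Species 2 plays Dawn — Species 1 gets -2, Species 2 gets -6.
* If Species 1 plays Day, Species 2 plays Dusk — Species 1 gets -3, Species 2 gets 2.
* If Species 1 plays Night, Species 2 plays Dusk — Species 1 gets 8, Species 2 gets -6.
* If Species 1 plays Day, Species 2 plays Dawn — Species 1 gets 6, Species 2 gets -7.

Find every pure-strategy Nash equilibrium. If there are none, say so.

There is no pure-strategy Nash equilibrium.

For each strategy profile, look for a profitable unilateral deviation.
(Day, Dawn): Species 2 can switch to Day (-7 → -1). Not NE.
(Day, Day): Species 1 can switch to Dusk (-1 → 3). Not NE.
(Day, Dusk): Species 1 can switch to Dusk (-3 → 3). Not NE.
(Dusk, Dawn): Species 1 can switch to Day (-2 → 6). Not NE.
(Dusk, Day): Species 2 can switch to Dawn (-9 → -6). Not NE.
(Dusk, Dusk): Species 1 can switch to Night (3 → 8). Not NE.
(Night, Dawn): Species 1 can switch to Day (-9 → 6). Not NE.
(Night, Day): Species 1 can switch to Day (-5 → -1). Not NE.
(The remaining 1 profile has a profitable deviation by the same check.)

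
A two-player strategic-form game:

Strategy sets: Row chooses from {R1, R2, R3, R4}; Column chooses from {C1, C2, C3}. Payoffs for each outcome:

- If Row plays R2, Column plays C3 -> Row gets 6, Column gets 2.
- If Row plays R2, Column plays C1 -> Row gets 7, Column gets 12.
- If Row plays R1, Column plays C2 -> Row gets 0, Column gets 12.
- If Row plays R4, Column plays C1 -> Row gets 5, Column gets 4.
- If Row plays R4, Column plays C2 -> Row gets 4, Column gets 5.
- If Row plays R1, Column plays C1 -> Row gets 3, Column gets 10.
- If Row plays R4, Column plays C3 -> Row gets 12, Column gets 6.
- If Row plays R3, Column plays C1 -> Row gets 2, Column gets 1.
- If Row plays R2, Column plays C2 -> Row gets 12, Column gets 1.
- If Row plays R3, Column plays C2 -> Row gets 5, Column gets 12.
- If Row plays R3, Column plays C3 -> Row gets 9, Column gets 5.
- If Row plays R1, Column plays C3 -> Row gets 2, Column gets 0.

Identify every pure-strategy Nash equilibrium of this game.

The pure Nash equilibria are (R2, C1); (R4, C3).

Row against C1: payoffs 3, 7, 2, 5 → best response R2.
Row against C2: payoffs 0, 12, 5, 4 → best response R2.
Row against C3: payoffs 2, 6, 9, 12 → best response R4.
Column against R1: payoffs 10, 12, 0 → best response C2.
Column against R2: payoffs 12, 1, 2 → best response C1.
Column against R3: payoffs 1, 12, 5 → best response C2.
Column against R4: payoffs 4, 5, 6 → best response C3.
Mutual best responses: (R2, C1); (R4, C3).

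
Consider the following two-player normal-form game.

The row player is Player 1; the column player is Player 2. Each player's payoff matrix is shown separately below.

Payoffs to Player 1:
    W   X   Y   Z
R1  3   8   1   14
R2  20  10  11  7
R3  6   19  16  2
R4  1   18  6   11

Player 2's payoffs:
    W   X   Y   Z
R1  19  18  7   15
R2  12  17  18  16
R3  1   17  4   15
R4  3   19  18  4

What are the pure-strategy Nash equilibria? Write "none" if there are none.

(R1, W): Player 1 can switch to R2 (3 → 20). Not NE.
(R1, X): Player 1 can switch to R2 (8 → 10). Not NE.
(R1, Y): Player 1 can switch to R2 (1 → 11). Not NE.
(R1, Z): Player 2 can switch to W (15 → 19). Not NE.
(R2, W): Player 2 can switch to X (12 → 17). Not NE.
(R2, X): Player 1 can switch to R3 (10 → 19). Not NE.
(R2, Y): Player 1 can switch to R3 (11 → 16). Not NE.
(R2, Z): Player 1 can switch to R1 (7 → 14). Not NE.
(R3, W): Player 1 can switch to R2 (6 → 20). Not NE.
(R3, X): Player 1 gets 19, best alternative 18; Player 2 gets 17, best alternative 15. No profitable deviation — NE.
(R3, Y): Player 2 can switch to X (4 → 17). Not NE.
(The remaining 5 profiles each have a profitable deviation by the same check.)

(R3, X)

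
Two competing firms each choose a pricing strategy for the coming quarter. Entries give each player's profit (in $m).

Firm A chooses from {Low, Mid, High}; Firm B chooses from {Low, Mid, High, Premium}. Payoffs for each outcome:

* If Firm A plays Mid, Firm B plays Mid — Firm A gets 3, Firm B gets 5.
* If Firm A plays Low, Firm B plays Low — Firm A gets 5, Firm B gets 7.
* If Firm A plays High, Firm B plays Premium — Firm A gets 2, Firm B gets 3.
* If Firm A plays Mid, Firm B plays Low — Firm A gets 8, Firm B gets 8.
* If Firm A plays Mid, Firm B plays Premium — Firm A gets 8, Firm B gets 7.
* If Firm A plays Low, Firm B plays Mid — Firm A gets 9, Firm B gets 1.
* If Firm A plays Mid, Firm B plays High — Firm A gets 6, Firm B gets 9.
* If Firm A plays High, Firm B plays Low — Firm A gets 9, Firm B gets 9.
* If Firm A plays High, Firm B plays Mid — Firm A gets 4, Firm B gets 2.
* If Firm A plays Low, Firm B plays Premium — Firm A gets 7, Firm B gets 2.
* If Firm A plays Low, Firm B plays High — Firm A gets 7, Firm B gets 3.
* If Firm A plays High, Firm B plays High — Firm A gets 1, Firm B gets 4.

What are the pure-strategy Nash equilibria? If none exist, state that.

Firm A against Low: payoffs 5, 8, 9 → best response High.
Firm A against Mid: payoffs 9, 3, 4 → best response Low.
Firm A against High: payoffs 7, 6, 1 → best response Low.
Firm A against Premium: payoffs 7, 8, 2 → best response Mid.
Firm B against Low: payoffs 7, 1, 3, 2 → best response Low.
Firm B against Mid: payoffs 8, 5, 9, 7 → best response High.
Firm B against High: payoffs 9, 2, 4, 3 → best response Low.
Mutual best responses: (High, Low).

(High, Low)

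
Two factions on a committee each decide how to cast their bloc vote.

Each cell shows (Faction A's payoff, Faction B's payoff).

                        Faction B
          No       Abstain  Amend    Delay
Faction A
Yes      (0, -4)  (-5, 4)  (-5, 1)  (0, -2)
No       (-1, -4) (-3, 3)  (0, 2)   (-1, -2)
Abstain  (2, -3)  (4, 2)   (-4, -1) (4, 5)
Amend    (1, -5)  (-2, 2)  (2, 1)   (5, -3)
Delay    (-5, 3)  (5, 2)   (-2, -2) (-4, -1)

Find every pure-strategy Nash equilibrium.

Mark each player's best response to every combination of opponents' strategies; a profile where every player is best-responding is a pure Nash equilibrium.
Faction A against No: payoffs 0, -1, 2, 1, -5 → best response Abstain.
Faction A against Abstain: payoffs -5, -3, 4, -2, 5 → best response Delay.
Faction A against Amend: payoffs -5, 0, -4, 2, -2 → best response Amend.
Faction A against Delay: payoffs 0, -1, 4, 5, -4 → best response Amend.
Faction B against Yes: payoffs -4, 4, 1, -2 → best response Abstain.
Faction B against No: payoffs -4, 3, 2, -2 → best response Abstain.
Faction B against Abstain: payoffs -3, 2, -1, 5 → best response Delay.
Faction B against Amend: payoffs -5, 2, 1, -3 → best response Abstain.
Faction B against Delay: payoffs 3, 2, -2, -1 → best response No.
No profile is a mutual best response for all players.

This game has no pure Nash equilibrium.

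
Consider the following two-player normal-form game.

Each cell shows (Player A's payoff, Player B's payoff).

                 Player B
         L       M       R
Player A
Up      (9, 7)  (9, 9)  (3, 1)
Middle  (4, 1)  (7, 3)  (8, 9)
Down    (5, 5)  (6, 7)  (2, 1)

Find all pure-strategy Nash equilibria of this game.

Player A against L: payoffs 9, 4, 5 → best response Up.
Player A against M: payoffs 9, 7, 6 → best response Up.
Player A against R: payoffs 3, 8, 2 → best response Middle.
Player B against Up: payoffs 7, 9, 1 → best response M.
Player B against Middle: payoffs 1, 3, 9 → best response R.
Player B against Down: payoffs 5, 7, 1 → best response M.
Mutual best responses: (Up, M); (Middle, R).

(Up, M), (Middle, R)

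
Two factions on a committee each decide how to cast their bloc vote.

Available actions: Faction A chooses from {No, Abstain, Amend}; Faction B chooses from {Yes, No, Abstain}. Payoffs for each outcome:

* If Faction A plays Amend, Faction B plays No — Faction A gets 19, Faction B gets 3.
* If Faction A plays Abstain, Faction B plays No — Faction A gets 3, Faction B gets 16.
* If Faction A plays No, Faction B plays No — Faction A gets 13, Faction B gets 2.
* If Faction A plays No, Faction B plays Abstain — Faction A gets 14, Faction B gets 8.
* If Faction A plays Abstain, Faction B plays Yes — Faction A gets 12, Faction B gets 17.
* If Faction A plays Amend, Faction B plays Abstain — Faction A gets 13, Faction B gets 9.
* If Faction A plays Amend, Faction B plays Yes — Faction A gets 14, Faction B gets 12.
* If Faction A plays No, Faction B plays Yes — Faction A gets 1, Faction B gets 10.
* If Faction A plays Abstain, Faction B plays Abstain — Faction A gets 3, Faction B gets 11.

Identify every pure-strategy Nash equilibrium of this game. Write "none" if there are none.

Faction A against Yes: payoffs 1, 12, 14 → best response Amend.
Faction A against No: payoffs 13, 3, 19 → best response Amend.
Faction A against Abstain: payoffs 14, 3, 13 → best response No.
Faction B against No: payoffs 10, 2, 8 → best response Yes.
Faction B against Abstain: payoffs 17, 16, 11 → best response Yes.
Faction B against Amend: payoffs 12, 3, 9 → best response Yes.
Mutual best responses: (Amend, Yes).

(Amend, Yes)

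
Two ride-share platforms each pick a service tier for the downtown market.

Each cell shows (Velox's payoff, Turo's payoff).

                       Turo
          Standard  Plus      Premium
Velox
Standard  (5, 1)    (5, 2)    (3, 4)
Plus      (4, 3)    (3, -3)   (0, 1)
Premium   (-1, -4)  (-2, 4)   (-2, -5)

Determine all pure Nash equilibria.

(Standard, Premium)

Check each profile: it is a Nash equilibrium iff no player can strictly gain by switching unilaterally.
(Standard, Standard): Turo can switch to Plus (1 → 2). Not NE.
(Standard, Plus): Turo can switch to Premium (2 → 4). Not NE.
(Standard, Premium): Velox gets 3, best alternative 0; Turo gets 4, best alternative 2. No profitable deviation — NE.
(Plus, Standard): Velox can switch to Standard (4 → 5). Not NE.
(Plus, Plus): Velox can switch to Standard (3 → 5). Not NE.
(Plus, Premium): Velox can switch to Standard (0 → 3). Not NE.
(Premium, Standard): Velox can switch to Standard (-1 → 5). Not NE.
(The remaining 2 profiles each have a profitable deviation by the same check.)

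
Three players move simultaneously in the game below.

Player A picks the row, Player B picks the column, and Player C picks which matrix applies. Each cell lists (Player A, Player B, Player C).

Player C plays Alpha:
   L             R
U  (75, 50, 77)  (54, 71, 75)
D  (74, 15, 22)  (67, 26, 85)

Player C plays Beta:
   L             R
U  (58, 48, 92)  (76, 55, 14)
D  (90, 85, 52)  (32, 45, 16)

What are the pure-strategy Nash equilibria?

The pure Nash equilibria are (D, L, Beta) and (D, R, Alpha).

Mark each player's best response to every combination of opponents' strategies; a profile where every player is best-responding is a pure Nash equilibrium.
Player A against (L, Alpha): payoffs 75, 74 → best response U.
Player A against (L, Beta): payoffs 58, 90 → best response D.
Player A against (R, Alpha): payoffs 54, 67 → best response D.
Player A against (R, Beta): payoffs 76, 32 → best response U.
Player B against (U, Alpha): payoffs 50, 71 → best response R.
Player B against (U, Beta): payoffs 48, 55 → best response R.
Player B against (D, Alpha): payoffs 15, 26 → best response R.
Player B against (D, Beta): payoffs 85, 45 → best response L.
Player C against (U, L): payoffs 77, 92 → best response Beta.
Player C against (U, R): payoffs 75, 14 → best response Alpha.
Player C against (D, L): payoffs 22, 52 → best response Beta.
Player C against (D, R): payoffs 85, 16 → best response Alpha.
Mutual best responses: (D, L, Beta); (D, R, Alpha).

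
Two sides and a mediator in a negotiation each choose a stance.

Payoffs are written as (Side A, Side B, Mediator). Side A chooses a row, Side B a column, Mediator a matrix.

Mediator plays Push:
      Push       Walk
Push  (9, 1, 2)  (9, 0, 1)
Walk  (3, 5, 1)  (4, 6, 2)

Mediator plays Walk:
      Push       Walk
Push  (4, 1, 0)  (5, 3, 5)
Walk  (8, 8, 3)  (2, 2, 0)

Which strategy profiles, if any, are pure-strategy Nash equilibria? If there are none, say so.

The pure Nash equilibria are (Push, Push, Push); (Push, Walk, Walk); (Walk, Push, Walk).

Mark each player's best response to every combination of opponents' strategies; a profile where every player is best-responding is a pure Nash equilibrium.
Side A against (Push, Push): payoffs 9, 3 → best response Push.
Side A against (Push, Walk): payoffs 4, 8 → best response Walk.
Side A against (Walk, Push): payoffs 9, 4 → best response Push.
Side A against (Walk, Walk): payoffs 5, 2 → best response Push.
Side B against (Push, Push): payoffs 1, 0 → best response Push.
Side B against (Push, Walk): payoffs 1, 3 → best response Walk.
Side B against (Walk, Push): payoffs 5, 6 → best response Walk.
Side B against (Walk, Walk): payoffs 8, 2 → best response Push.
Mediator against (Push, Push): payoffs 2, 0 → best response Push.
Mediator against (Push, Walk): payoffs 1, 5 → best response Walk.
Mediator against (Walk, Push): payoffs 1, 3 → best response Walk.
Mediator against (Walk, Walk): payoffs 2, 0 → best response Push.
Mutual best responses: (Push, Push, Push); (Push, Walk, Walk); (Walk, Push, Walk).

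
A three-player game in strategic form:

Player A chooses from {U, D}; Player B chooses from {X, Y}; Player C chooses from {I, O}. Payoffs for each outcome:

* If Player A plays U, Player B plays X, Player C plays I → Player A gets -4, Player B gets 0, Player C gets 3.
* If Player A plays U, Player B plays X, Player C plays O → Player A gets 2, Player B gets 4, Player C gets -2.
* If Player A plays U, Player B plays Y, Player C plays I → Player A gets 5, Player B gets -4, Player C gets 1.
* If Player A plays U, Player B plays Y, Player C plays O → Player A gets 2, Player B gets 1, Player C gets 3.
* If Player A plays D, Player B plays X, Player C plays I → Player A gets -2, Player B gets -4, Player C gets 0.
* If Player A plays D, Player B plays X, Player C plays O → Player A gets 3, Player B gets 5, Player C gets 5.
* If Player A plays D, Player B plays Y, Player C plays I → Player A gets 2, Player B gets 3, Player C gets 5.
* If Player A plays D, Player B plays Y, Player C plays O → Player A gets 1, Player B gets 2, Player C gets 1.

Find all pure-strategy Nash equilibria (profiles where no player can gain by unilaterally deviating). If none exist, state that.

(U, X, I): Player A can switch to D (-4 → -2). Not NE.
(U, X, O): Player A can switch to D (2 → 3). Not NE.
(U, Y, I): Player B can switch to X (-4 → 0). Not NE.
(U, Y, O): Player B can switch to X (1 → 4). Not NE.
(D, X, I): Player B can switch to Y (-4 → 3). Not NE.
(D, X, O): Player A gets 3, best alternative 2; Player B gets 5, best alternative 2; Player C gets 5, best alternative 0. No profitable deviation — NE.
(D, Y, I): Player A can switch to U (2 → 5). Not NE.
(The remaining 1 profile has a profitable deviation by the same check.)

Pure NE: (D, X, O)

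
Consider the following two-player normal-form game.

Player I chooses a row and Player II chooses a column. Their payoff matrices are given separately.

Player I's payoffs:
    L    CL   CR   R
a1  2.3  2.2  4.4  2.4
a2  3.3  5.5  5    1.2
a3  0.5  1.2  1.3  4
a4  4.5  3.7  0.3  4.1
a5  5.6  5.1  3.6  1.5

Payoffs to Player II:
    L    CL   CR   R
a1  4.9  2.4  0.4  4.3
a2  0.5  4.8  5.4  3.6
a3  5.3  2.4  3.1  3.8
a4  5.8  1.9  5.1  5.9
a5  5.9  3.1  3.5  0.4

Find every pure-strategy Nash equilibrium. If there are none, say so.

(a2, CR); (a4, R); (a5, L)

(a1, L): Player I can switch to a2 (2.3 → 3.3). Not NE.
(a1, CL): Player I can switch to a2 (2.2 → 5.5). Not NE.
(a1, CR): Player I can switch to a2 (4.4 → 5). Not NE.
(a1, R): Player I can switch to a3 (2.4 → 4). Not NE.
(a2, L): Player I can switch to a4 (3.3 → 4.5). Not NE.
(a2, CL): Player II can switch to CR (4.8 → 5.4). Not NE.
(a2, CR): Player I gets 5, best alternative 4.4; Player II gets 5.4, best alternative 4.8. No profitable deviation — NE.
(a4, R): Player I gets 4.1, best alternative 4; Player II gets 5.9, best alternative 5.8. No profitable deviation — NE.
(a5, L): Player I gets 5.6, best alternative 4.5; Player II gets 5.9, best alternative 3.5. No profitable deviation — NE.
(The remaining 11 profiles each have a profitable deviation by the same check.)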